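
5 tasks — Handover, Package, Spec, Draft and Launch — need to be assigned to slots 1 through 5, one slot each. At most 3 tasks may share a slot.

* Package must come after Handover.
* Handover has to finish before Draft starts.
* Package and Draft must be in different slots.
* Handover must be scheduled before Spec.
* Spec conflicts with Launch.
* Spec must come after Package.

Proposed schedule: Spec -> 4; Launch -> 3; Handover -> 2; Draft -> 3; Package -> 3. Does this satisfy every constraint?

No. Package and Draft must be in different slots is not satisfied.

Package and Draft must be in different slots — violated.
Package must come after Handover — holds.
At most 3 tasks may share a slot — holds.
Handover has to finish before Draft starts — holds.
Spec conflicts with Launch — holds.
Spec must come after Package — holds.
Handover must be scheduled before Spec — holds.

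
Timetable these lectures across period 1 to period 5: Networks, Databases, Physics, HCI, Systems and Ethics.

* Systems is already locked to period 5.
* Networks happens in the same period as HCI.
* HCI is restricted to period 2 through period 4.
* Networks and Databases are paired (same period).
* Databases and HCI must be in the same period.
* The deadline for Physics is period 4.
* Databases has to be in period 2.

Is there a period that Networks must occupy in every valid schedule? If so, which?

period 2

Networks must be in the same period as Databases, which can't be before period 2, so Networks is at least period 2; Networks must be in the same period as Databases, which can't be after period 2, so Networks is at most period 2.
So Networks is pinned to period 2.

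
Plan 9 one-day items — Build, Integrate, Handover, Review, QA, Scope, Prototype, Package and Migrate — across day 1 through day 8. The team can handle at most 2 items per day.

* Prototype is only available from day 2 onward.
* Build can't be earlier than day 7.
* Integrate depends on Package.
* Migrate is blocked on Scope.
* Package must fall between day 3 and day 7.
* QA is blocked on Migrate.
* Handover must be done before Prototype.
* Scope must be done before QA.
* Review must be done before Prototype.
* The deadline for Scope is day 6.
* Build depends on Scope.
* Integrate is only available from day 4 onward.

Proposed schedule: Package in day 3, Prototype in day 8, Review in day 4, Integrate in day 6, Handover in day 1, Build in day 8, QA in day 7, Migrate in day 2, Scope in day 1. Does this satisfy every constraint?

Yes, all constraints hold

Package must fall between day 3 and day 7 — holds.
Prototype is only available from day 2 onward — holds.
The team can handle at most 2 items per day — holds.
Integrate is only available from day 4 onward — holds.
Handover must be done before Prototype — holds.
Scope must be done before QA — holds.
Integrate depends on Package — holds.
The deadline for Scope is day 6 — holds.
Migrate is blocked on Scope — holds.
Review must be done before Prototype — holds.
QA is blocked on Migrate — holds.
Build can't be earlier than day 7 — holds.
Build depends on Scope — holds.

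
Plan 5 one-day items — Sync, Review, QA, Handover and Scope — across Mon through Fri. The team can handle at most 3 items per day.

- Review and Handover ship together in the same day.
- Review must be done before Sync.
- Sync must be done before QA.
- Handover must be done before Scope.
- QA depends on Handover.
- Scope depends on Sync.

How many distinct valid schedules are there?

Splitting on Sync: it can be Tue (9), Wed (8), Thu (3). Listing each branch's schedules as (Review, QA, Handover, Scope):
Sync=Tue: (Mon,Wed,Mon,Wed) (Mon,Wed,Mon,Thu) (Mon,Wed,Mon,Fri) (Mon,Thu,Mon,Wed) (Mon,Thu,Mon,Thu) (Mon,Thu,Mon,Fri) (Mon,Fri,Mon,Wed) (Mon,Fri,Mon,Thu) (Mon,Fri,Mon,Fri) — 9.
Sync=Wed: (Mon,Thu,Mon,Thu) (Mon,Thu,Mon,Fri) (Mon,Fri,Mon,Thu) (Mon,Fri,Mon,Fri) (Tue,Thu,Tue,Thu) (Tue,Thu,Tue,Fri) (Tue,Fri,Tue,Thu) (Tue,Fri,Tue,Fri) — 8.
Sync=Thu: (Mon,Fri,Mon,Fri) (Tue,Fri,Tue,Fri) (Wed,Fri,Wed,Fri) — 3.
Summing: 9 + 8 + 3 = 20.

20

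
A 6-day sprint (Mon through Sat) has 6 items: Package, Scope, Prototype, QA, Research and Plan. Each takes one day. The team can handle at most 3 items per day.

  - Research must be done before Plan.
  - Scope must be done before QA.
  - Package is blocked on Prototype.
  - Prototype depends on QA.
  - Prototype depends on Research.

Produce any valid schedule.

Plan -> Tue; QA -> Tue; Research -> Mon; Package -> Thu; Scope -> Mon; Prototype -> Wed

Checking: Scope(Mon) before QA(Tue); Prototype(Wed) before Package(Thu); Research(Mon) before Prototype(Wed); Research(Mon) before Plan(Tue); QA(Tue) before Prototype(Wed); max 2 per day (cap 3).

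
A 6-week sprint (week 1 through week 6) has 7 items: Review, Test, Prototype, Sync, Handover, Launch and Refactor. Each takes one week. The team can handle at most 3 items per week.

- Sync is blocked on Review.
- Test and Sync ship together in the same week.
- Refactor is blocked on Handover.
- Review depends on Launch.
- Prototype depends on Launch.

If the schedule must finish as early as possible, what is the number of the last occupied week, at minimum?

week 3

The precedence chain requires at least 3 distinct weeks.
With at most 3 per week and 7 work items, at least 3 weeks are needed.
3 works (last occupied week: week 3): for example Launch -> week 1, Review -> week 2, Refactor -> week 2, Test -> week 3, Handover -> week 1, Sync -> week 3, Prototype -> week 2.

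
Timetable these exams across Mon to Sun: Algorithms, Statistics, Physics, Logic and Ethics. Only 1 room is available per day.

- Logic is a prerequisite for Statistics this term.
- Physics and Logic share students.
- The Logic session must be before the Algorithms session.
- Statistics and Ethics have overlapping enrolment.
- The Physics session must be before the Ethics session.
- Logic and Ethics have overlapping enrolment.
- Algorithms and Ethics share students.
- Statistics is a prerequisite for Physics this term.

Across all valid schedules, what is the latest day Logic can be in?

Wed

Downstream work caps Logic at Thu.
Logic at Wed is achievable: Ethics=Sun; Logic=Wed; Physics=Fri; Algorithms=Sat; Statistics=Thu.
Nothing later works — the conflict and capacity constraints rule out every day after Wed.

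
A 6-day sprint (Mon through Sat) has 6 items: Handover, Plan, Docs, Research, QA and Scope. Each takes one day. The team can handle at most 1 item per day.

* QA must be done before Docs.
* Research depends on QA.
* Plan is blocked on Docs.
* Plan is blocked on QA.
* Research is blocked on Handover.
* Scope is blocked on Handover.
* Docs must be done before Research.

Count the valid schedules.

26

Splitting on Handover: it can be Mon (10), Tue (8), Wed (6), Thu (2). Listing each branch's schedules as (Plan, Docs, Research, QA, Scope):
Handover=Mon: (Thu,Wed,Fri,Tue,Sat) (Thu,Wed,Sat,Tue,Fri) (Fri,Wed,Thu,Tue,Sat) (Fri,Wed,Sat,Tue,Thu) (Fri,Thu,Sat,Tue,Wed) (Fri,Thu,Sat,Wed,Tue) (Sat,Wed,Thu,Tue,Fri) (Sat,Wed,Fri,Tue,Thu) (Sat,Thu,Fri,Tue,Wed) (Sat,Thu,Fri,Wed,Tue) — 10.
Handover=Tue: (Thu,Wed,Fri,Mon,Sat) (Thu,Wed,Sat,Mon,Fri) (Fri,Wed,Thu,Mon,Sat) (Fri,Wed,Sat,Mon,Thu) (Fri,Thu,Sat,Mon,Wed) (Sat,Wed,Thu,Mon,Fri) (Sat,Wed,Fri,Mon,Thu) (Sat,Thu,Fri,Mon,Wed) — 8.
Handover=Wed: (Thu,Tue,Fri,Mon,Sat) (Thu,Tue,Sat,Mon,Fri) (Fri,Tue,Thu,Mon,Sat) (Fri,Tue,Sat,Mon,Thu) (Sat,Tue,Thu,Mon,Fri) (Sat,Tue,Fri,Mon,Thu) — 6.
Handover=Thu: (Wed,Tue,Fri,Mon,Sat) (Wed,Tue,Sat,Mon,Fri) — 2.
Summing: 10 + 8 + 6 + 2 = 26.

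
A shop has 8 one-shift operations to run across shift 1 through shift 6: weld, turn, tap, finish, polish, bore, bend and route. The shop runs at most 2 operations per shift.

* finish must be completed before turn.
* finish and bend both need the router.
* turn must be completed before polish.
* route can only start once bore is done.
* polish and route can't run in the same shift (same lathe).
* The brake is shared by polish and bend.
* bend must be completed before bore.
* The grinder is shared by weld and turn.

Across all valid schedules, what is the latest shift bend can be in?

Downstream work caps bend at shift 4.
bend at shift 4 is achievable: finish in shift 1; weld in shift 1; polish in shift 3; turn in shift 2; route in shift 6; tap in shift 2; bend in shift 4; bore in shift 5.

shift 4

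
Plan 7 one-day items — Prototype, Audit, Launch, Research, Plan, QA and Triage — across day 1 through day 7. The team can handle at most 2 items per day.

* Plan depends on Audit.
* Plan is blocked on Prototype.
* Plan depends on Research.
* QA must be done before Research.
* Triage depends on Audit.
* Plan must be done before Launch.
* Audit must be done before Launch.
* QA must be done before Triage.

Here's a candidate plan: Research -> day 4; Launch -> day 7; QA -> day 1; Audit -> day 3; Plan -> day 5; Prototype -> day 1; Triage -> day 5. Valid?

Plan depends on Research — holds.
Plan must be done before Launch — holds.
The team can handle at most 2 items per day — holds.
Triage depends on Audit — holds.
Plan is blocked on Prototype — holds.
QA must be done before Triage — holds.
Audit must be done before Launch — holds.
QA must be done before Research — holds.
Plan depends on Audit — holds.

Valid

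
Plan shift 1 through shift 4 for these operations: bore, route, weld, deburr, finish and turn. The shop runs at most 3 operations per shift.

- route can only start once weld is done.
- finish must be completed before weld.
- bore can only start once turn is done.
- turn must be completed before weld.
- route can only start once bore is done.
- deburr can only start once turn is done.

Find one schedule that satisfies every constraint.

finish=shift 1, route=shift 3, bore=shift 2, weld=shift 2, deburr=shift 2, turn=shift 1

Checking: turn(shift 1) before deburr(shift 2); finish(shift 1) before weld(shift 2); turn(shift 1) before weld(shift 2); turn(shift 1) before bore(shift 2); weld(shift 2) before route(shift 3); bore(shift 2) before route(shift 3); max 3 per shift (cap 3).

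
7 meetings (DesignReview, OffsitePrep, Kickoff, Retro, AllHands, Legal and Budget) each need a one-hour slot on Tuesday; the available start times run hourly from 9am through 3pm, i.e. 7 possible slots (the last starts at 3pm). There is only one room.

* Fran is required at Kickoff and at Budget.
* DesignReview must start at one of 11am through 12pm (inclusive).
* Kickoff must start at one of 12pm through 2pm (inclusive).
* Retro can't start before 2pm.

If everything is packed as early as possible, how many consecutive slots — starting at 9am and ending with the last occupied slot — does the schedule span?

With at most 1 per slot and 7 meetings, at least 7 slots are needed.
Retro can't be placed before 2pm — that is slot 6 counting from 9am — so the schedule must run through at least 6 slots.
7 works (last occupied slot: 3pm): for example Kickoff in 12pm; OffsitePrep in 9am; Budget in 3pm; Retro in 2pm; DesignReview in 11am; Legal in 1pm; AllHands in 10am.

7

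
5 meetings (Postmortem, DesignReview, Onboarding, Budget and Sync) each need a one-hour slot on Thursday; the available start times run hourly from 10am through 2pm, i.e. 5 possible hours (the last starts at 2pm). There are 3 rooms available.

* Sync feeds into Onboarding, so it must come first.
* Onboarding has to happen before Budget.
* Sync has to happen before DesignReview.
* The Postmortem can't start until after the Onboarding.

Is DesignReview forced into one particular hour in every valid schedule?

DesignReview can be 11am (e.g. Sync=10am; Budget=12pm; Onboarding=11am; DesignReview=11am; Postmortem=12pm) or 12pm (e.g. Budget -> 12pm, Sync -> 10am, DesignReview -> 12pm, Onboarding -> 11am, Postmortem -> 12pm).

No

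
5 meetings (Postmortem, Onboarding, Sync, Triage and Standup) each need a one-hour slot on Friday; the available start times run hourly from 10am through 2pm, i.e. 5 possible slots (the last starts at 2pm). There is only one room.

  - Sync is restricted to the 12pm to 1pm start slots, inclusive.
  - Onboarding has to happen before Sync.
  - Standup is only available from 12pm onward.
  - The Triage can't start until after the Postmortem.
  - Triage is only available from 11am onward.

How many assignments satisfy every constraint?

9

Splitting on Postmortem: it can be 10am (5), 11am (4). Listing each branch's schedules as (Onboarding, Sync, Triage, Standup):
Postmortem=10am: (11am,12pm,1pm,2pm) (11am,12pm,2pm,1pm) (11am,1pm,12pm,2pm) (11am,1pm,2pm,12pm) (12pm,1pm,11am,2pm) — 5.
Postmortem=11am: (10am,12pm,1pm,2pm) (10am,12pm,2pm,1pm) (10am,1pm,12pm,2pm) (10am,1pm,2pm,12pm) — 4.
Summing: 5 + 4 = 9.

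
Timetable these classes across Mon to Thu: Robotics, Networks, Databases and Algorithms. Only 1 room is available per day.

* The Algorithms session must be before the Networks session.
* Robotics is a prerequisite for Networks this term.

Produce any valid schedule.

Algorithms=Tue, Robotics=Mon, Networks=Wed, Databases=Thu

Checking: Algorithms(Tue) before Networks(Wed); Robotics(Mon) before Networks(Wed); max 1 per day (cap 1).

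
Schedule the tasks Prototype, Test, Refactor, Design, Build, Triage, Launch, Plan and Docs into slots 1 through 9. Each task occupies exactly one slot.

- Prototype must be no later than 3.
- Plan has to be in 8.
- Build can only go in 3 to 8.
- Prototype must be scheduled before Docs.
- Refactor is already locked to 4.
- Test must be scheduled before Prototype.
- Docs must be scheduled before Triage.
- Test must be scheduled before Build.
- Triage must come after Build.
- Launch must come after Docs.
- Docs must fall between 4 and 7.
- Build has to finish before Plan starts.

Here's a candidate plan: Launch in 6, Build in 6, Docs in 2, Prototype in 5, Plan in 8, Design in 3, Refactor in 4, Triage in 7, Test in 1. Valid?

Build has to finish before Plan starts — holds.
Test must be scheduled before Prototype — holds.
Docs must fall between 4 and 7 — violated.
Docs must be scheduled before Triage — holds.
Triage must come after Build — holds.
Build can only go in 3 to 8 — holds.
Prototype must be scheduled before Docs — violated.
Test must be scheduled before Build — holds.
Refactor is already locked to 4 — holds.
Prototype must be no later than 3 — violated.
Launch must come after Docs — holds.
Plan has to be in 8 — holds.

No. Prototype must be scheduled before Docs is not satisfied.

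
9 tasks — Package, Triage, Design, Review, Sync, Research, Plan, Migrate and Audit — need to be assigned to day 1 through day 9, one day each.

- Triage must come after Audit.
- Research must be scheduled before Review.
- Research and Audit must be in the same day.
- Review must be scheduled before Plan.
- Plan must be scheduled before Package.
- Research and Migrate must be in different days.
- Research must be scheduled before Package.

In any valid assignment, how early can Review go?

Precedence pushes Review to at least day 2; downstream work caps Review at day 7.
Review at day 2 is achievable: Migrate -> day 2, Design -> day 1, Audit -> day 1, Sync -> day 1, Triage -> day 2, Plan -> day 3, Research -> day 1, Review -> day 2, Package -> day 4.

day 2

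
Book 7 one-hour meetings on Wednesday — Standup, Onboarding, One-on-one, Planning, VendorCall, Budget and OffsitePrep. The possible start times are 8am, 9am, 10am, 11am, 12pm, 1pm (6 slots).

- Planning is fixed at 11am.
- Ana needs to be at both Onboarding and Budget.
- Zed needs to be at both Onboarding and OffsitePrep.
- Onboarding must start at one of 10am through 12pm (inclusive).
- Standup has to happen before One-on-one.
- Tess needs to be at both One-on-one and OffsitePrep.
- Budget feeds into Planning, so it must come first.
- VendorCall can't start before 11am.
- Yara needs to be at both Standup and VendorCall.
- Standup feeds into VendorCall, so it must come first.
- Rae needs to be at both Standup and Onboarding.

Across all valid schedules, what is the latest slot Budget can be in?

10am

Downstream work caps Budget at 10am.
Budget at 10am is achievable: OffsitePrep -> 8am; Budget -> 10am; VendorCall -> 11am; Standup -> 8am; Onboarding -> 11am; One-on-one -> 9am; Planning -> 11am.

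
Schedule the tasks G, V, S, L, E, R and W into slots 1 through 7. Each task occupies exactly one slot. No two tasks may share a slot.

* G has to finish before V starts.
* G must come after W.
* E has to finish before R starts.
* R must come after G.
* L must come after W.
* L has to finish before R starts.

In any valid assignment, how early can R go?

5

Precedence pushes R to at least 3.
R at 5 is achievable: L=3, V=6, W=1, G=2, S=7, R=5, E=4.
Nothing earlier works — the capacity limit rule out every slot before 5.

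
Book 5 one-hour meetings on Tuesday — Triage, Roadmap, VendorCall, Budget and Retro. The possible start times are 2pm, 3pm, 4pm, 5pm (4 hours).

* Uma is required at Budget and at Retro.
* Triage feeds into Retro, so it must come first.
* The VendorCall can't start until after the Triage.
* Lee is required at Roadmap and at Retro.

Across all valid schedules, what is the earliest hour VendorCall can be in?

Precedence pushes VendorCall to at least 3pm.
VendorCall at 3pm is achievable: Budget=2pm, VendorCall=3pm, Triage=2pm, Roadmap=2pm, Retro=3pm.

3pm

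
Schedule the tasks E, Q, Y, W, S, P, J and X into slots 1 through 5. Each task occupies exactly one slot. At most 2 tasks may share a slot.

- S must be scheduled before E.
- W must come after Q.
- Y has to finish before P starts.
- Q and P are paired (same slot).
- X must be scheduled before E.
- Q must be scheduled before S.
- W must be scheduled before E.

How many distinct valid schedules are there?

Splitting on E: it can be 4 (2), 5 (38). Listing each branch's schedules as (Q, Y, W, S, P, J, X):
E=4: (2,1,3,3,2,4,1) (2,1,3,3,2,5,1) — 2.
E=5: (2,1,3,3,2,1,4) (2,1,3,3,2,4,1) (2,1,3,3,2,4,4) (2,1,3,3,2,5,1) (2,1,3,3,2,5,4) (2,1,3,4,2,1,3) (2,1,3,4,2,1,4) (2,1,3,4,2,3,1) (2,1,3,4,2,3,4) (2,1,3,4,2,4,1) (2,1,3,4,2,4,3) (2,1,3,4,2,5,1) (2,1,3,4,2,5,3) (2,1,3,4,2,5,4) (2,1,4,3,2,1,3) (2,1,4,3,2,1,4) (2,1,4,3,2,3,1) (2,1,4,3,2,3,4) (2,1,4,3,2,4,1) (2,1,4,3,2,4,3) (2,1,4,3,2,5,1) (2,1,4,3,2,5,3) (2,1,4,3,2,5,4) (2,1,4,4,2,1,3) (2,1,4,4,2,3,1) (2,1,4,4,2,3,3) (2,1,4,4,2,5,1) (2,1,4,4,2,5,3) (3,1,4,4,3,1,2) (3,1,4,4,3,2,1) (3,1,4,4,3,2,2) (3,1,4,4,3,5,1) (3,1,4,4,3,5,2) (3,2,4,4,3,1,1) (3,2,4,4,3,1,2) (3,2,4,4,3,2,1) (3,2,4,4,3,5,1) (3,2,4,4,3,5,2) — 38.
Summing: 2 + 38 = 40.

40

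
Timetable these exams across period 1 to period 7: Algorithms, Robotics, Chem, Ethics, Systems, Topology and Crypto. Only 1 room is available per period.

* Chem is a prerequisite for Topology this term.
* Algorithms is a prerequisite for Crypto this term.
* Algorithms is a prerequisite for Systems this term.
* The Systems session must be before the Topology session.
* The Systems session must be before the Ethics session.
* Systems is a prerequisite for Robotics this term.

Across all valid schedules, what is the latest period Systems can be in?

period 4

Precedence pushes Systems to at least period 2; downstream work caps Systems at period 6.
Systems at period 4 is achievable: Topology -> period 5, Robotics -> period 6, Algorithms -> period 1, Ethics -> period 7, Chem -> period 2, Systems -> period 4, Crypto -> period 3.
Nothing later works — the capacity limit rule out every period after period 4.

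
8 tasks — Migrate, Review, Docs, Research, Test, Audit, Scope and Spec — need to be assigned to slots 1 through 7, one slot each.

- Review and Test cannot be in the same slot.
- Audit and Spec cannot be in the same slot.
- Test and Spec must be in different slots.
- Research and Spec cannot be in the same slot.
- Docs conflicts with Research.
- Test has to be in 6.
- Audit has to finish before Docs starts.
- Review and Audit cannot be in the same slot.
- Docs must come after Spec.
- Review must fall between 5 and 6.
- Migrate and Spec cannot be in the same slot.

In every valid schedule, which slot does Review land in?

5

Review's window is 5–6.
Test is fixed at 6, and Review can't share a slot with Test.
So Review must be 5.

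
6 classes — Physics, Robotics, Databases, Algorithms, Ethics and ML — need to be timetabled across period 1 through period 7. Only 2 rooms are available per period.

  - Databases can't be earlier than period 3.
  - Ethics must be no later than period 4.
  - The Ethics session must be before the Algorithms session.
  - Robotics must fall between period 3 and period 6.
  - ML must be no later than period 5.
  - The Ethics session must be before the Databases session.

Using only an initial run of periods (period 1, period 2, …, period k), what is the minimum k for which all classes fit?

The precedence chain requires at least 2 distinct periods.
With at most 2 per period and 6 classes, at least 3 periods are needed.
Robotics can't be placed before period 3, so the schedule must run through at least period 3.
3 works (last occupied period: period 3): for example ML=period 2, Physics=period 1, Databases=period 3, Robotics=period 3, Algorithms=period 2, Ethics=period 1.

3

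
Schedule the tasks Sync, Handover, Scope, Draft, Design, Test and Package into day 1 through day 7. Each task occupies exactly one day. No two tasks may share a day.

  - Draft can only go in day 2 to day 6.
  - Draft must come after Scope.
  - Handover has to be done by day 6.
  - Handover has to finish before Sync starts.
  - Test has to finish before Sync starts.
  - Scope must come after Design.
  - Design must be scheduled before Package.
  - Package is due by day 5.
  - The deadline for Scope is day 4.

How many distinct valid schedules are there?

58

Splitting on Scope: it can be day 2 (18), day 3 (22), day 4 (18). Listing each branch's schedules as (Sync, Handover, Draft, Design, Test, Package) by day number:
Scope=day 2: (7,3,4,1,6,5) (7,3,5,1,6,4) (7,3,6,1,4,5) (7,3,6,1,5,4) (7,4,3,1,6,5) (7,4,5,1,6,3) (7,4,6,1,3,5) (7,4,6,1,5,3) (7,5,3,1,6,4) (7,5,4,1,6,3) (7,5,6,1,3,4) (7,5,6,1,4,3) (7,6,3,1,4,5) (7,6,3,1,5,4) (7,6,4,1,3,5) (7,6,4,1,5,3) (7,6,5,1,3,4) (7,6,5,1,4,3) — 18.
Scope=day 3: (7,1,4,2,6,5) (7,1,5,2,6,4) (7,1,6,2,4,5) (7,1,6,2,5,4) (7,2,4,1,6,5) (7,2,5,1,6,4) (7,2,6,1,4,5) (7,2,6,1,5,4) (7,4,5,1,6,2) (7,4,6,1,2,5) (7,4,6,1,5,2) (7,4,6,2,1,5) (7,5,4,1,6,2) (7,5,6,1,2,4) (7,5,6,1,4,2) (7,5,6,2,1,4) (7,6,4,1,2,5) (7,6,4,1,5,2) (7,6,4,2,1,5) (7,6,5,1,2,4) (7,6,5,1,4,2) (7,6,5,2,1,4) — 22.
Scope=day 4: (7,1,5,2,6,3) (7,1,6,2,3,5) (7,1,6,2,5,3) (7,1,6,3,2,5) (7,2,5,1,6,3) (7,2,6,1,3,5) (7,2,6,1,5,3) (7,2,6,3,1,5) (7,3,5,1,6,2) (7,3,6,1,2,5) (7,3,6,1,5,2) (7,3,6,2,1,5) (7,5,6,1,2,3) (7,5,6,1,3,2) (7,5,6,2,1,3) (7,6,5,1,2,3) (7,6,5,1,3,2) (7,6,5,2,1,3) — 18.
Summing: 18 + 22 + 18 = 58.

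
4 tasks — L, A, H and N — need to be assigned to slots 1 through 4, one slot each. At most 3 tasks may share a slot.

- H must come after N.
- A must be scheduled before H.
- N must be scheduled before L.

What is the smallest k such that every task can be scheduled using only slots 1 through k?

The precedence chain requires at least 2 distinct slots.
With at most 3 per slot and 4 tasks, at least 2 slots are needed.
2 works (last occupied slot: 2): for example N -> 1; A -> 1; H -> 2; L -> 2.

2 slots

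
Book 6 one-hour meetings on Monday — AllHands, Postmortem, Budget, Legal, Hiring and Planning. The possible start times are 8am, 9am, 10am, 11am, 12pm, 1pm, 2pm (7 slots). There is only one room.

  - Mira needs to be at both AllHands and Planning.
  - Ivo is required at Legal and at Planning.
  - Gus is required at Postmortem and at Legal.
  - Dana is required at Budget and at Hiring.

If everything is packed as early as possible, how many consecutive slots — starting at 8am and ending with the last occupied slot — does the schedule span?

6 slots

With at most 1 per slot and 6 meetings, at least 6 slots are needed.
6 works (last occupied slot: 1pm): for example Hiring in 12pm; Planning in 1pm; Postmortem in 9am; AllHands in 8am; Legal in 11am; Budget in 10am.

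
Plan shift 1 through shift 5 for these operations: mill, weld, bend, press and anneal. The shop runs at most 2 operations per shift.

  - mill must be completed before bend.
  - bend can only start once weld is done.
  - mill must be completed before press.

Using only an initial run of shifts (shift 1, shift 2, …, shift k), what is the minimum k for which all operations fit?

The precedence chain requires at least 2 distinct shifts.
With at most 2 per shift and 5 operations, at least 3 shifts are needed.
3 works (last occupied shift: shift 3): for example press in shift 2, bend in shift 2, weld in shift 1, mill in shift 1, anneal in shift 3.

3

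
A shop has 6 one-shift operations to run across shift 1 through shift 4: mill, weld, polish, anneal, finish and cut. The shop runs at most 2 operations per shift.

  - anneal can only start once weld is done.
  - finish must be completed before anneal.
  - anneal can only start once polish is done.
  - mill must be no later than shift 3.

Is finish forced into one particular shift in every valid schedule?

finish can be shift 1 (e.g. mill=shift 1, anneal=shift 3, finish=shift 1, cut=shift 3, polish=shift 2, weld=shift 2) or shift 2 (e.g. polish -> shift 2, cut -> shift 3, mill -> shift 1, anneal -> shift 3, finish -> shift 2, weld -> shift 1).

No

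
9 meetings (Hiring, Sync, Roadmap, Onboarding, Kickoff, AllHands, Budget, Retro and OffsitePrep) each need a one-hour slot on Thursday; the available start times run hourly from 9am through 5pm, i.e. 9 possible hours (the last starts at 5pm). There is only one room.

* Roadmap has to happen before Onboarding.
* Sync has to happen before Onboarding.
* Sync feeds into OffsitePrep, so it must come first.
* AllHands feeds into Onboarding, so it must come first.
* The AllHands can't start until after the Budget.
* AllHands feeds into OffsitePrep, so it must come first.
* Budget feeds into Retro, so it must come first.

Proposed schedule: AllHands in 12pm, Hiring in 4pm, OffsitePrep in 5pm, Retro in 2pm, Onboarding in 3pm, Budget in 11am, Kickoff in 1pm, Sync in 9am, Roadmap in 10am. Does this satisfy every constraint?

Valid

Sync has to happen before Onboarding — holds.
AllHands feeds into Onboarding, so it must come first — holds.
The AllHands can't start until after the Budget — holds.
Sync feeds into OffsitePrep, so it must come first — holds.
AllHands feeds into OffsitePrep, so it must come first — holds.
Budget feeds into Retro, so it must come first — holds.
There is only one room — holds.
Roadmap has to happen before Onboarding — holds.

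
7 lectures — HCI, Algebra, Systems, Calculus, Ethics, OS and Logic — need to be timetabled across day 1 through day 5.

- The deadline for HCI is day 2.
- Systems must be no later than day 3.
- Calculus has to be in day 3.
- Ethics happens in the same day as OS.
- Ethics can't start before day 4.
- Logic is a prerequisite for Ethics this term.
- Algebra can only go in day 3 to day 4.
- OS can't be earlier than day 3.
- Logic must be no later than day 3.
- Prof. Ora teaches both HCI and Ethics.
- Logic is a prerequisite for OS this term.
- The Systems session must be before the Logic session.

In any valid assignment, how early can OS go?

OS is available from day 3; OS must be in the same day as Ethics, which can't be before day 4, so OS is at least day 4.
OS at day 4 is achievable: Ethics -> day 4, Calculus -> day 3, OS -> day 4, Logic -> day 2, HCI -> day 1, Systems -> day 1, Algebra -> day 3.

day 4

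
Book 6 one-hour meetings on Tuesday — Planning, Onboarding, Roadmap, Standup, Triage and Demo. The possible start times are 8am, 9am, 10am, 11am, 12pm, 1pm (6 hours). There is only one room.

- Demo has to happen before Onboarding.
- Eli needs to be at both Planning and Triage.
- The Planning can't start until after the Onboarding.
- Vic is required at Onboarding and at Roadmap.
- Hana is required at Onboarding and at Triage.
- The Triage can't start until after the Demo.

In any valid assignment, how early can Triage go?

9am

Precedence pushes Triage to at least 9am.
Triage at 9am is achievable: Triage=9am; Onboarding=10am; Standup=1pm; Roadmap=12pm; Demo=8am; Planning=11am.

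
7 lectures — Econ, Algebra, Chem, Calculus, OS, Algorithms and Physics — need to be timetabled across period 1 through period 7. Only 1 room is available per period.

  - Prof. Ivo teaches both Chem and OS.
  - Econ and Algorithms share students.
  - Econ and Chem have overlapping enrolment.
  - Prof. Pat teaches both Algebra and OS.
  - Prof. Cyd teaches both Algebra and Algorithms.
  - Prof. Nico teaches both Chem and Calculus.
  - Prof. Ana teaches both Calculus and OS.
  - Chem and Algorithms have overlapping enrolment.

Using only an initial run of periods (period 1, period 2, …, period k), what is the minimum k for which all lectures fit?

With at most 1 per period and 7 lectures, at least 7 periods are needed.
7 works (last occupied period: period 7): for example Econ=period 1; Chem=period 3; OS=period 5; Algorithms=period 6; Calculus=period 4; Algebra=period 2; Physics=period 7.

7 periods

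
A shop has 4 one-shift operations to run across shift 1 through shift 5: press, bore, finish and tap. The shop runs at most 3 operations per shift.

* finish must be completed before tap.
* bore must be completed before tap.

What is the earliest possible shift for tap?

Precedence pushes tap to at least shift 2.
tap at shift 2 is achievable: bore in shift 1; finish in shift 1; press in shift 1; tap in shift 2.

shift 2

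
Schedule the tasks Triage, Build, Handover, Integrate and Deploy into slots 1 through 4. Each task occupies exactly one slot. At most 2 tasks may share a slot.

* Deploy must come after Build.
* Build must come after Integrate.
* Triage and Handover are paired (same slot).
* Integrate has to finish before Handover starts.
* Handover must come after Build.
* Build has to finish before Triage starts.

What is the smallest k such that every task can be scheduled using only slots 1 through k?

The precedence chain requires at least 3 distinct slots.
With at most 2 per slot and 5 tasks, at least 3 slots are needed.
Could 3 slots be enough, i.e. nothing placed later than 3? No: Handover must come after Build (at 1 or later) → {2, 3}; Build must come before Handover (at 3 or earlier) → {1, 2}; Deploy must come after Build (at 1 or later) → {2, 3}; Build must come after Integrate (at 1 or later) → {2}; Triage must come after Build (at 2 or later) → {3}; Handover must be in the same slot as Triage (in {3}) → {3}; Deploy can't use 3, already full with Triage and Handover (limit 2) → {2}; Deploy must come after Build (at 2 or later) → nothing is left.
So 3 slots is not enough.
4 works (last occupied slot: 4): for example Integrate -> 1; Build -> 2; Handover -> 3; Deploy -> 4; Triage -> 3.

4 slots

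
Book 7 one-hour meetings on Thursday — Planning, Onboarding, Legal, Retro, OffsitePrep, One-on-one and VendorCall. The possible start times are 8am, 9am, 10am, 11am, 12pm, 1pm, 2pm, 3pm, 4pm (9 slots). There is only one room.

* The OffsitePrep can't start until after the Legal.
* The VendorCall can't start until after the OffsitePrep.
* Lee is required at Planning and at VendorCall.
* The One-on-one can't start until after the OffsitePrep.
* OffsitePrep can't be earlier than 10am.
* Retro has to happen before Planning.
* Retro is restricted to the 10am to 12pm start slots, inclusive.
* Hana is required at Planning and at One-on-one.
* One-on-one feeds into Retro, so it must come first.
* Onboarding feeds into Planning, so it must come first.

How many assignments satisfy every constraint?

Splitting on Planning: it can be 1pm (6), 2pm (10), 3pm (14), 4pm (18). Listing each branch's schedules as (Onboarding, Legal, Retro, OffsitePrep, One-on-one, VendorCall):
Planning=1pm: (8am,9am,12pm,10am,11am,2pm) (8am,9am,12pm,10am,11am,3pm) (8am,9am,12pm,10am,11am,4pm) (9am,8am,12pm,10am,11am,2pm) (9am,8am,12pm,10am,11am,3pm) (9am,8am,12pm,10am,11am,4pm) — 6.
Planning=2pm: (8am,9am,12pm,10am,11am,1pm) (8am,9am,12pm,10am,11am,3pm) (8am,9am,12pm,10am,11am,4pm) (9am,8am,12pm,10am,11am,1pm) (9am,8am,12pm,10am,11am,3pm) (9am,8am,12pm,10am,11am,4pm) (1pm,8am,12pm,10am,11am,3pm) (1pm,8am,12pm,10am,11am,4pm) (1pm,9am,12pm,10am,11am,3pm) (1pm,9am,12pm,10am,11am,4pm) — 10.
Planning=3pm: (8am,9am,12pm,10am,11am,1pm) (8am,9am,12pm,10am,11am,2pm) (8am,9am,12pm,10am,11am,4pm) (9am,8am,12pm,10am,11am,1pm) (9am,8am,12pm,10am,11am,2pm) (9am,8am,12pm,10am,11am,4pm) (1pm,8am,12pm,10am,11am,2pm) (1pm,8am,12pm,10am,11am,4pm) (1pm,9am,12pm,10am,11am,2pm) (1pm,9am,12pm,10am,11am,4pm) (2pm,8am,12pm,10am,11am,1pm) (2pm,8am,12pm,10am,11am,4pm) (2pm,9am,12pm,10am,11am,1pm) (2pm,9am,12pm,10am,11am,4pm) — 14.
Planning=4pm: (8am,9am,12pm,10am,11am,1pm) (8am,9am,12pm,10am,11am,2pm) (8am,9am,12pm,10am,11am,3pm) (9am,8am,12pm,10am,11am,1pm) (9am,8am,12pm,10am,11am,2pm) (9am,8am,12pm,10am,11am,3pm) (1pm,8am,12pm,10am,11am,2pm) (1pm,8am,12pm,10am,11am,3pm) (1pm,9am,12pm,10am,11am,2pm) (1pm,9am,12pm,10am,11am,3pm) (2pm,8am,12pm,10am,11am,1pm) (2pm,8am,12pm,10am,11am,3pm) (2pm,9am,12pm,10am,11am,1pm) (2pm,9am,12pm,10am,11am,3pm) (3pm,8am,12pm,10am,11am,1pm) (3pm,8am,12pm,10am,11am,2pm) (3pm,9am,12pm,10am,11am,1pm) (3pm,9am,12pm,10am,11am,2pm) — 18.
Summing: 6 + 10 + 14 + 18 = 48.

48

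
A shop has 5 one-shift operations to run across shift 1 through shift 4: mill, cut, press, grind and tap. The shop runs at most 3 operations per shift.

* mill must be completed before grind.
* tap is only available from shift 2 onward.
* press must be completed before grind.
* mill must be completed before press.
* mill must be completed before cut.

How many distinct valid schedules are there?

Splitting on mill: it can be shift 1 (27), shift 2 (6). Listing each branch's schedules as (cut, press, grind, tap) by shift number:
mill=shift 1: (2,2,3,2) (2,2,3,3) (2,2,3,4) (2,2,4,2) (2,2,4,3) (2,2,4,4) (2,3,4,2) (2,3,4,3) (2,3,4,4) (3,2,3,2) (3,2,3,3) (3,2,3,4) (3,2,4,2) (3,2,4,3) (3,2,4,4) (3,3,4,2) (3,3,4,3) (3,3,4,4) (4,2,3,2) (4,2,3,3) (4,2,3,4) (4,2,4,2) (4,2,4,3) (4,2,4,4) (4,3,4,2) (4,3,4,3) (4,3,4,4) — 27.
mill=shift 2: (3,3,4,2) (3,3,4,3) (3,3,4,4) (4,3,4,2) (4,3,4,3) (4,3,4,4) — 6.
Summing: 27 + 6 = 33.

33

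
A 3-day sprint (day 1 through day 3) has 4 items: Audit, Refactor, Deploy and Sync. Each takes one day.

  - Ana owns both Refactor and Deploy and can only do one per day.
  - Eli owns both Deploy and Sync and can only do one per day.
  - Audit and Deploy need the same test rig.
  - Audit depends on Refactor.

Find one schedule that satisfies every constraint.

Sync=day 1, Audit=day 2, Deploy=day 3, Refactor=day 1

Checking: Refactor(day 1) before Audit(day 2); Refactor(day 1) != Deploy(day 3); Audit(day 2) != Deploy(day 3); Deploy(day 3) != Sync(day 1).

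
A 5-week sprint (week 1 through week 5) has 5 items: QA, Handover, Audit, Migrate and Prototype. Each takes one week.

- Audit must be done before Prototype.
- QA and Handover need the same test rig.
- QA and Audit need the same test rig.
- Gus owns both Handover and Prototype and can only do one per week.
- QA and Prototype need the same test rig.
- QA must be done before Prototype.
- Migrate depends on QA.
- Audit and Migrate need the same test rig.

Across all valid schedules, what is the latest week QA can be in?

Downstream work caps QA at week 4.
QA at week 4 is achievable: Audit -> week 1; Handover -> week 1; Migrate -> week 5; Prototype -> week 5; QA -> week 4.

week 4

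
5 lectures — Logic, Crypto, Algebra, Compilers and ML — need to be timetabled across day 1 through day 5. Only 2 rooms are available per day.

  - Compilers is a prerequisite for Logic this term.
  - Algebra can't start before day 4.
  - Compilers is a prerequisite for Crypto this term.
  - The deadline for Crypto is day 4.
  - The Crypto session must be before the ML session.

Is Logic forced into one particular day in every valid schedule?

No

Logic can be day 2 (e.g. ML -> day 3; Compilers -> day 1; Crypto -> day 2; Logic -> day 2; Algebra -> day 4) or day 3 (e.g. Crypto -> day 2; Compilers -> day 1; Logic -> day 3; ML -> day 3; Algebra -> day 4).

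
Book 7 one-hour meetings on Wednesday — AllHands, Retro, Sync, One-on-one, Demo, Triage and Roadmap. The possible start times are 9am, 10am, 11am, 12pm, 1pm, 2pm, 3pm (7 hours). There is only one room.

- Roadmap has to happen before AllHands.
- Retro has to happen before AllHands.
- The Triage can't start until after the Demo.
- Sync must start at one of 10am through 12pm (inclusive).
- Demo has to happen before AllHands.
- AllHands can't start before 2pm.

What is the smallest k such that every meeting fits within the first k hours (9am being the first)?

The precedence chain requires at least 2 distinct hours.
With at most 1 per hour and 7 meetings, at least 7 hours are needed.
AllHands can't be placed before 2pm — that is hour 6 counting from 9am — so the schedule must run through at least 6 hours.
7 works (last occupied hour: 3pm): for example Sync=10am; Retro=11am; Roadmap=1pm; Triage=12pm; One-on-one=3pm; AllHands=2pm; Demo=9am.

7 hours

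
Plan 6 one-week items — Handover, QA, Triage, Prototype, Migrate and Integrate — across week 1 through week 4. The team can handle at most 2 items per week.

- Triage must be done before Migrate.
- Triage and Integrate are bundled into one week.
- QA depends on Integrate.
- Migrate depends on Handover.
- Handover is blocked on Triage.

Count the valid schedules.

25

Splitting on Handover: it can be week 2 (14), week 3 (11). Listing each branch's schedules as (QA, Triage, Prototype, Migrate, Integrate) by week number:
Handover=week 2: (2,1,3,3,1) (2,1,3,4,1) (2,1,4,3,1) (2,1,4,4,1) (3,1,2,3,1) (3,1,2,4,1) (3,1,3,4,1) (3,1,4,3,1) (3,1,4,4,1) (4,1,2,3,1) (4,1,2,4,1) (4,1,3,3,1) (4,1,3,4,1) (4,1,4,3,1) — 14.
Handover=week 3: (2,1,2,4,1) (2,1,3,4,1) (2,1,4,4,1) (3,1,2,4,1) (3,1,4,4,1) (3,2,1,4,2) (3,2,4,4,2) (4,1,2,4,1) (4,1,3,4,1) (4,2,1,4,2) (4,2,3,4,2) — 11.
Summing: 14 + 11 = 25.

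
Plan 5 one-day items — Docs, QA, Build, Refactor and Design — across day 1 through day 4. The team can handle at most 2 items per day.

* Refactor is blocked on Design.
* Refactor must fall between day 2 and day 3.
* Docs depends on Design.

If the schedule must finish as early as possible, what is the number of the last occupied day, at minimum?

3

The precedence chain requires at least 2 distinct days.
With at most 2 per day and 5 work items, at least 3 days are needed.
3 works (last occupied day: day 3): for example QA in day 1, Design in day 1, Refactor in day 2, Docs in day 2, Build in day 3.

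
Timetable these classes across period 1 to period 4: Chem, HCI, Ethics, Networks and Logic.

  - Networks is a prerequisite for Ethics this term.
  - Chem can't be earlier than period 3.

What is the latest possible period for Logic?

Logic at period 4 is achievable: Chem -> period 3; Ethics -> period 2; HCI -> period 1; Logic -> period 4; Networks -> period 1.

period 4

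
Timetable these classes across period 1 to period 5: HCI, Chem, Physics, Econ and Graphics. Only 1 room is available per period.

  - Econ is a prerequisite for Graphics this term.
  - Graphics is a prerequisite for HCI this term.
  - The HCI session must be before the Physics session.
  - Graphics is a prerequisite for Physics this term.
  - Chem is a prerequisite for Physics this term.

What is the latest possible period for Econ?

Downstream work caps Econ at period 2.
Econ at period 2 is achievable: Econ=period 2; Physics=period 5; HCI=period 4; Chem=period 1; Graphics=period 3.

period 2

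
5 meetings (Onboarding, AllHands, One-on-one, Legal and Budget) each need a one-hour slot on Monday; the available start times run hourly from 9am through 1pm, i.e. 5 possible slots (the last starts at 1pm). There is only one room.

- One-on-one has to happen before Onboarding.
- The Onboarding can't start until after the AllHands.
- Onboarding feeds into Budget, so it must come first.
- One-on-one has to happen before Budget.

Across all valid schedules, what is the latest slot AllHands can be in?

Downstream work caps AllHands at 11am.
AllHands at 11am is achievable: Budget in 1pm; Legal in 10am; Onboarding in 12pm; AllHands in 11am; One-on-one in 9am.

11am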